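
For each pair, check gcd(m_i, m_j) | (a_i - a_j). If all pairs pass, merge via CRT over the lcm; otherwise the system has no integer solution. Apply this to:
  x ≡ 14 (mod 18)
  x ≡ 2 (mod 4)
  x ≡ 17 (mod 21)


Moduli 18, 4, 21 are not pairwise coprime, so CRT works modulo lcm(m_i) when all pairwise compatibility conditions hold.
Pairwise compatibility: gcd(m_i, m_j) must divide a_i - a_j for every pair.
Merge one congruence at a time:
  Start: x ≡ 14 (mod 18).
  Combine with x ≡ 2 (mod 4): gcd(18, 4) = 2; 2 - 14 = -12, which IS divisible by 2, so compatible.
    Write x = 14 + 18·t and substitute into x ≡ 2 (mod 4): 18·t ≡ 2 − 14 = -12 (mod 4).
    Divide the congruence (and modulus) by g = 2: 9·t ≡ -6 (mod 2).
    Reduce coefficients mod 2: 1·t ≡ 0 (mod 2).
    So t ≡ 0 (mod 2).
    Then x = 14 + 18·0 = 14, valid modulo lcm(18, 4) = 36: x ≡ 14 (mod 36).
  Combine with x ≡ 17 (mod 21): gcd(36, 21) = 3; 17 - 14 = 3, which IS divisible by 3, so compatible.
    Write x = 14 + 36·t and substitute into x ≡ 17 (mod 21): 36·t ≡ 17 − 14 = 3 (mod 21).
    Divide the congruence (and modulus) by g = 3: 12·t ≡ 1 (mod 7).
    Reduce coefficients mod 7: 5·t ≡ 1 (mod 7).
    The inverse of 5 mod 7 is 3 (since 5·3 = 15 = 2·7 + 1), so t ≡ 3·1 = 3 ≡ 3 (mod 7).
    Then x = 14 + 36·3 = 122, valid modulo lcm(36, 21) = 252: x ≡ 122 (mod 252).
Verify: 122 mod 18 = 14, 122 mod 4 = 2, 122 mod 21 = 17.

x ≡ 122 (mod 252).


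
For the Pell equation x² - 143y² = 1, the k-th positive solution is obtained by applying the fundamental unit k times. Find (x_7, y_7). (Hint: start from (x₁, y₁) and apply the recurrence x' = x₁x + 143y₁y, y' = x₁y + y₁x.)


Step 1: Find the fundamental solution (x₁, y₁) of x² - 143y² = 1.
  Expand √143 as a continued fraction. a₀ = ⌊√143⌋ = 11; iterate m_{k+1} = d_k·a_k − m_k, d_{k+1} = (143 − m_{k+1}²)/d_k, a_{k+1} = ⌊(a₀ + m_{k+1})/d_{k+1}⌋ (starting m₀ = 0, d₀ = 1), with convergents p_k = a_k·p_{k-1} + p_{k-2}, q_k = a_k·q_{k-1} + q_{k-2} (p₋₁ = 1, q₋₁ = 0):
  k = 0: a₀ = 11; p₀/q₀ = 11/1; p₀² − 143·q₀² = 121 − 143 = -22.
  k = 1: m = 11, d = 22, a = ⌊(11 + 11)/22⌋ = 1; p/q = (1·11 + 1)/(1·1 + 0) = 12/1; p² − 143·q² = 144 − 143 = 1.
  The first convergent with p² − 143·q² = 1 gives the fundamental solution (x₁, y₁) = (12, 1).
Step 2: Apply the recurrence (x_{n+1}, y_{n+1}) = (x₁x_n + 143y₁y_n, x₁y_n + y₁x_n) repeatedly.
  From (x_1, y_1) = (12, 1): x_2 = 12·12 + 143·1·1 = 287; y_2 = 12·1 + 1·12 = 24.
  From (x_2, y_2) = (287, 24): x_3 = 12·287 + 143·1·24 = 6876; y_3 = 12·24 + 1·287 = 575.
  From (x_3, y_3) = (6876, 575): x_4 = 12·6876 + 143·1·575 = 164737; y_4 = 12·575 + 1·6876 = 13776.
  From (x_4, y_4) = (164737, 13776): x_5 = 12·164737 + 143·1·13776 = 3946812; y_5 = 12·13776 + 1·164737 = 330049.
  From (x_5, y_5) = (3946812, 330049): x_6 = 12·3946812 + 143·1·330049 = 94558751; y_6 = 12·330049 + 1·3946812 = 7907400.
  From (x_6, y_6) = (94558751, 7907400): x_7 = 12·94558751 + 143·1·7907400 = 2265463212; y_7 = 12·7907400 + 1·94558751 = 189447551.
Step 3: Verify x_7² - 143·y_7² = 5132323564925356944 - 5132323564925356943 = 1 (should be 1). ✓

(x_1, y_1) = (12, 1); (x_7, y_7) = (2265463212, 189447551).


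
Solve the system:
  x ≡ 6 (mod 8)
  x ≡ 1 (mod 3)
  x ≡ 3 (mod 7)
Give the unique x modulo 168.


Moduli 8, 3, 7 are pairwise coprime; by CRT there is a unique solution modulo M = 8 · 3 · 7 = 168.
Solve pairwise, accumulating the modulus:
  Start with x ≡ 6 (mod 8).
  Combine with x ≡ 1 (mod 3): since gcd(8, 3) = 1, we get a unique residue mod 24.
    Write x = 6 + 8·t and substitute into x ≡ 1 (mod 3): 8·t ≡ 1 − 6 = -5 (mod 3).
    Reduce coefficients mod 3: 2·t ≡ 1 (mod 3).
    The inverse of 2 mod 3 is 2 (since 2·2 = 4 = 1·3 + 1), so t ≡ 2·1 = 2 ≡ 2 (mod 3).
    Then x = 6 + 8·2 = 22, valid modulo lcm(8, 3) = 24: x ≡ 22 (mod 24).
  Combine with x ≡ 3 (mod 7): since gcd(24, 7) = 1, we get a unique residue mod 168.
    Write x = 22 + 24·t and substitute into x ≡ 3 (mod 7): 24·t ≡ 3 − 22 = -19 (mod 7).
    Reduce coefficients mod 7: 3·t ≡ 2 (mod 7).
    The inverse of 3 mod 7 is 5 (since 3·5 = 15 = 2·7 + 1), so t ≡ 5·2 = 10 ≡ 3 (mod 7).
    Then x = 22 + 24·3 = 94, valid modulo lcm(24, 7) = 168: x ≡ 94 (mod 168).
Verify: 94 mod 8 = 6 ✓, 94 mod 3 = 1 ✓, 94 mod 7 = 3 ✓.

x ≡ 94 (mod 168).


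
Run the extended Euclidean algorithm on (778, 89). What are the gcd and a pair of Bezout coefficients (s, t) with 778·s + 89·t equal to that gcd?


Euclidean algorithm on (778, 89) — divide until remainder is 0:
  778 = 8 · 89 + 66
  89 = 1 · 66 + 23
  66 = 2 · 23 + 20
  23 = 1 · 20 + 3
  20 = 6 · 3 + 2
  3 = 1 · 2 + 1
  2 = 2 · 1 + 0
gcd(778, 89) = 1.
Track Bezout coefficients alongside the remainders: start with r₀ = 778 = a·1 + b·0 (s = 1, t = 0) and r₁ = 89 = a·0 + b·1 (s = 0, t = 1); each new remainder r_{k+1} = r_{k-1} − q_k·r_k inherits s_{k+1} = s_{k-1} − q_k·s_k, t_{k+1} = t_{k-1} − q_k·t_k, so r_k = a·s_k + b·t_k at every step:
  q = 8: r = 66, s = 1 − 8·0 = 1, t = 0 − 8·1 = -8  (check: 778·1 + 89·(-8) = 66)
  q = 1: r = 23, s = 0 − 1·1 = -1, t = 1 − 1·(-8) = 9  (check: 778·(-1) + 89·9 = 23)
  q = 2: r = 20, s = 1 − 2·(-1) = 3, t = -8 − 2·9 = -26  (check: 778·3 + 89·(-26) = 20)
  q = 1: r = 3, s = -1 − 1·3 = -4, t = 9 − 1·(-26) = 35  (check: 778·(-4) + 89·35 = 3)
  q = 6: r = 2, s = 3 − 6·(-4) = 27, t = -26 − 6·35 = -236  (check: 778·27 + 89·(-236) = 2)
  q = 1: r = 1, s = -4 − 1·27 = -31, t = 35 − 1·(-236) = 271  (check: 778·(-31) + 89·271 = 1)
The row with r = 1 (the gcd) gives the Bezout coefficients s = -31, t = 271.
Result: 778 · (-31) + 89 · (271) = 1.

gcd(778, 89) = 1; s = -31, t = 271 (check: 778·(-31) + 89·271 = 1).


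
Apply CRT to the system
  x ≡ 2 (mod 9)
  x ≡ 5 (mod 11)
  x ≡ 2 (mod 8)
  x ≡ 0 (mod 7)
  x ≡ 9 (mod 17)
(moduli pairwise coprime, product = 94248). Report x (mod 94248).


Product of moduli M = 9 · 11 · 8 · 7 · 17 = 94248.
Merge one congruence at a time:
  Start: x ≡ 2 (mod 9).
  Combine with x ≡ 5 (mod 11); new modulus lcm = 99.
    Write x = 2 + 9·t and substitute into x ≡ 5 (mod 11): 9·t ≡ 5 − 2 = 3 (mod 11).
    The inverse of 9 mod 11 is 5 (since 9·5 = 45 = 4·11 + 1), so t ≡ 5·3 = 15 ≡ 4 (mod 11).
    Then x = 2 + 9·4 = 38, valid modulo lcm(9, 11) = 99: x ≡ 38 (mod 99).
  Combine with x ≡ 2 (mod 8); new modulus lcm = 792.
    Write x = 38 + 99·t and substitute into x ≡ 2 (mod 8): 99·t ≡ 2 − 38 = -36 (mod 8).
    Reduce coefficients mod 8: 3·t ≡ 4 (mod 8).
    The inverse of 3 mod 8 is 3 (since 3·3 = 9 = 1·8 + 1), so t ≡ 3·4 = 12 ≡ 4 (mod 8).
    Then x = 38 + 99·4 = 434, valid modulo lcm(99, 8) = 792: x ≡ 434 (mod 792).
  Combine with x ≡ 0 (mod 7); new modulus lcm = 5544.
    Write x = 434 + 792·t and substitute into x ≡ 0 (mod 7): 792·t ≡ 0 − 434 = -434 (mod 7).
    Reduce coefficients mod 7: 1·t ≡ 0 (mod 7).
    So t ≡ 0 (mod 7).
    Then x = 434 + 792·0 = 434, valid modulo lcm(792, 7) = 5544: x ≡ 434 (mod 5544).
  Combine with x ≡ 9 (mod 17); new modulus lcm = 94248.
    Write x = 434 + 5544·t and substitute into x ≡ 9 (mod 17): 5544·t ≡ 9 − 434 = -425 (mod 17).
    Reduce coefficients mod 17: 2·t ≡ 0 (mod 17).
    The inverse of 2 mod 17 is 9 (since 2·9 = 18 = 1·17 + 1), so t ≡ 9·0 = 0 ≡ 0 (mod 17).
    Then x = 434 + 5544·0 = 434, valid modulo lcm(5544, 17) = 94248: x ≡ 434 (mod 94248).
Verify against each original: 434 mod 9 = 2, 434 mod 11 = 5, 434 mod 8 = 2, 434 mod 7 = 0, 434 mod 17 = 9.

x ≡ 434 (mod 94248).


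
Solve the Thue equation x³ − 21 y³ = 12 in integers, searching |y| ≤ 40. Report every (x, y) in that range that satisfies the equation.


The equation is x³ - 21y³ = 12. For fixed y, x³ = 21·y³ + 12, so a solution requires the RHS to be a perfect cube.
Strategy: iterate y from -40 to 40, compute RHS = 21·y³ + 12, and check whether it is a (positive or negative) perfect cube.
Check small values of y:
  y = 0: RHS = 12 is not a perfect cube.
  y = 1: RHS = 33 is not a perfect cube.
  y = -1: RHS = -9 is not a perfect cube.
  y = 2: RHS = 180 is not a perfect cube.
  y = -2: RHS = -156 is not a perfect cube.
  y = 3: RHS = 579 is not a perfect cube.
  y = -3: RHS = -555 is not a perfect cube.
Continuing the search up to |y| = 40 finds no solutions either.
No (x, y) in the scanned range satisfies the equation.

No integer solutions with |y| ≤ 40.


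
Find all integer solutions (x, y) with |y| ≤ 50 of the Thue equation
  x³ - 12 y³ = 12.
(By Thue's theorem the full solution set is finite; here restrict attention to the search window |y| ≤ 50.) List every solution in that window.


The equation is x³ - 12y³ = 12. For fixed y, x³ = 12·y³ + 12, so a solution requires the RHS to be a perfect cube.
Strategy: iterate y from -50 to 50, compute RHS = 12·y³ + 12, and check whether it is a (positive or negative) perfect cube.
Check small values of y:
  y = 0: RHS = 12 is not a perfect cube.
  y = 1: RHS = 24 is not a perfect cube.
  y = -1: RHS = 0 = (0)³ ⇒ x = 0 works.
  y = 2: RHS = 108 is not a perfect cube.
  y = -2: RHS = -84 is not a perfect cube.
  y = 3: RHS = 336 is not a perfect cube.
  y = -3: RHS = -312 is not a perfect cube.
Continuing the search up to |y| = 50 finds no further solutions beyond those listed.
Collected solutions: (0, -1).

Solutions (with |y| ≤ 50): (0, -1).


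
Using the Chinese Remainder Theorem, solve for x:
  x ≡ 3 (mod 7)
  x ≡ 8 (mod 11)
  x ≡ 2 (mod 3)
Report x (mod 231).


Moduli 7, 11, 3 are pairwise coprime; by CRT there is a unique solution modulo M = 7 · 11 · 3 = 231.
Solve pairwise, accumulating the modulus:
  Start with x ≡ 3 (mod 7).
  Combine with x ≡ 8 (mod 11): since gcd(7, 11) = 1, we get a unique residue mod 77.
    Write x = 3 + 7·t and substitute into x ≡ 8 (mod 11): 7·t ≡ 8 − 3 = 5 (mod 11).
    The inverse of 7 mod 11 is 8 (since 7·8 = 56 = 5·11 + 1), so t ≡ 8·5 = 40 ≡ 7 (mod 11).
    Then x = 3 + 7·7 = 52, valid modulo lcm(7, 11) = 77: x ≡ 52 (mod 77).
  Combine with x ≡ 2 (mod 3): since gcd(77, 3) = 1, we get a unique residue mod 231.
    Write x = 52 + 77·t and substitute into x ≡ 2 (mod 3): 77·t ≡ 2 − 52 = -50 (mod 3).
    Reduce coefficients mod 3: 2·t ≡ 1 (mod 3).
    The inverse of 2 mod 3 is 2 (since 2·2 = 4 = 1·3 + 1), so t ≡ 2·1 = 2 ≡ 2 (mod 3).
    Then x = 52 + 77·2 = 206, valid modulo lcm(77, 3) = 231: x ≡ 206 (mod 231).
Verify: 206 mod 7 = 3 ✓, 206 mod 11 = 8 ✓, 206 mod 3 = 2 ✓.

x ≡ 206 (mod 231).


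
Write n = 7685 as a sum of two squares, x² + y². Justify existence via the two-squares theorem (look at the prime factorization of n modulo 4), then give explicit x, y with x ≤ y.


Step 1: Factor n = 7685 = 5 · 29 · 53.
Step 2: Check the mod-4 condition on each prime factor: 5 ≡ 1 (mod 4), exponent 1; 29 ≡ 1 (mod 4), exponent 1; 53 ≡ 1 (mod 4), exponent 1.
All primes ≡ 3 (mod 4) appear to even exponent (or don't appear), so by the two-squares theorem n IS expressible as a sum of two squares.
Step 3: Build a representation. Here n = 5 · 29 · 53 is a product of primes ≡ 1 (mod 4). Each prime p ≡ 1 (mod 4) is itself a sum of two squares; find a² by testing p − a² for a perfect square:
  5: 5 − 1² = 4 = 2² ⇒ 5 = 1² + 2².
  29: 29 − 1² = 28, 29 − 2² = 25 = 5² ⇒ 29 = 2² + 5².
  53: 53 − 1² = 52, 53 − 2² = 49 = 7² ⇒ 53 = 2² + 7².
  Combine using the Brahmagupta–Fibonacci identity (a² + b²)(c² + d²) = (ac − bd)² + (ad + bc)² = (ac + bd)² + (ad − bc)²:
  5 · 29 = 145: from (1² + 2²)(2² + 5²), take (1·2 − 2·5, 1·5 + 2·2) = (2 − 10, 5 + 4) = (-8, 9); dropping signs (only squares matter) gives (8, 9); check 8² + 9² = 64 + 81 = 145 ✓.
  145 · 53 = 7685: from (8² + 9²)(2² + 7²), take (8·2 − 9·7, 8·7 + 9·2) = (16 − 63, 56 + 18) = (-47, 74); dropping signs (only squares matter) gives (47, 74); check 47² + 74² = 2209 + 5476 = 7685 ✓.
Step 4: Order so x ≤ y and verify: 47² + 74² = 2209 + 5476 = 7685 = n. ✓

n = 7685 = 47² + 74² (one valid representation with x ≤ y).


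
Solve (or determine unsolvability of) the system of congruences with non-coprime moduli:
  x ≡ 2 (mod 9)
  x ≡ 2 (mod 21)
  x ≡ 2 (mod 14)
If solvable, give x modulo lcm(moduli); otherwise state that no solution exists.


Moduli 9, 21, 14 are not pairwise coprime, so CRT works modulo lcm(m_i) when all pairwise compatibility conditions hold.
Pairwise compatibility: gcd(m_i, m_j) must divide a_i - a_j for every pair.
Merge one congruence at a time:
  Start: x ≡ 2 (mod 9).
  Combine with x ≡ 2 (mod 21): gcd(9, 21) = 3; 2 - 2 = 0, which IS divisible by 3, so compatible.
    Write x = 2 + 9·t and substitute into x ≡ 2 (mod 21): 9·t ≡ 2 − 2 = 0 (mod 21).
    Divide the congruence (and modulus) by g = 3: 3·t ≡ 0 (mod 7).
    The inverse of 3 mod 7 is 5 (since 3·5 = 15 = 2·7 + 1), so t ≡ 5·0 = 0 ≡ 0 (mod 7).
    Then x = 2 + 9·0 = 2, valid modulo lcm(9, 21) = 63: x ≡ 2 (mod 63).
  Combine with x ≡ 2 (mod 14): gcd(63, 14) = 7; 2 - 2 = 0, which IS divisible by 7, so compatible.
    Write x = 2 + 63·t and substitute into x ≡ 2 (mod 14): 63·t ≡ 2 − 2 = 0 (mod 14).
    Divide the congruence (and modulus) by g = 7: 9·t ≡ 0 (mod 2).
    Reduce coefficients mod 2: 1·t ≡ 0 (mod 2).
    So t ≡ 0 (mod 2).
    Then x = 2 + 63·0 = 2, valid modulo lcm(63, 14) = 126: x ≡ 2 (mod 126).
Verify: 2 mod 9 = 2, 2 mod 21 = 2, 2 mod 14 = 2.

x ≡ 2 (mod 126).


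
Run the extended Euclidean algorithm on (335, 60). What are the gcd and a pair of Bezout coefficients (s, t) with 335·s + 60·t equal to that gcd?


Euclidean algorithm on (335, 60) — divide until remainder is 0:
  335 = 5 · 60 + 35
  60 = 1 · 35 + 25
  35 = 1 · 25 + 10
  25 = 2 · 10 + 5
  10 = 2 · 5 + 0
gcd(335, 60) = 5.
Track Bezout coefficients alongside the remainders: start with r₀ = 335 = a·1 + b·0 (s = 1, t = 0) and r₁ = 60 = a·0 + b·1 (s = 0, t = 1); each new remainder r_{k+1} = r_{k-1} − q_k·r_k inherits s_{k+1} = s_{k-1} − q_k·s_k, t_{k+1} = t_{k-1} − q_k·t_k, so r_k = a·s_k + b·t_k at every step:
  q = 5: r = 35, s = 1 − 5·0 = 1, t = 0 − 5·1 = -5  (check: 335·1 + 60·(-5) = 35)
  q = 1: r = 25, s = 0 − 1·1 = -1, t = 1 − 1·(-5) = 6  (check: 335·(-1) + 60·6 = 25)
  q = 1: r = 10, s = 1 − 1·(-1) = 2, t = -5 − 1·6 = -11  (check: 335·2 + 60·(-11) = 10)
  q = 2: r = 5, s = -1 − 2·2 = -5, t = 6 − 2·(-11) = 28  (check: 335·(-5) + 60·28 = 5)
The row with r = 5 (the gcd) gives the Bezout coefficients s = -5, t = 28.
Result: 335 · (-5) + 60 · (28) = 5.

gcd(335, 60) = 5; s = -5, t = 28 (check: 335·(-5) + 60·28 = 5).


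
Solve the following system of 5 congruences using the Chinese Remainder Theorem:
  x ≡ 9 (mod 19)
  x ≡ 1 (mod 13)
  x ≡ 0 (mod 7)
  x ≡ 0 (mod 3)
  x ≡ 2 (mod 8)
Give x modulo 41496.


Product of moduli M = 19 · 13 · 7 · 3 · 8 = 41496.
Merge one congruence at a time:
  Start: x ≡ 9 (mod 19).
  Combine with x ≡ 1 (mod 13); new modulus lcm = 247.
    Write x = 9 + 19·t and substitute into x ≡ 1 (mod 13): 19·t ≡ 1 − 9 = -8 (mod 13).
    Reduce coefficients mod 13: 6·t ≡ 5 (mod 13).
    The inverse of 6 mod 13 is 11 (since 6·11 = 66 = 5·13 + 1), so t ≡ 11·5 = 55 ≡ 3 (mod 13).
    Then x = 9 + 19·3 = 66, valid modulo lcm(19, 13) = 247: x ≡ 66 (mod 247).
  Combine with x ≡ 0 (mod 7); new modulus lcm = 1729.
    Write x = 66 + 247·t and substitute into x ≡ 0 (mod 7): 247·t ≡ 0 − 66 = -66 (mod 7).
    Reduce coefficients mod 7: 2·t ≡ 4 (mod 7).
    The inverse of 2 mod 7 is 4 (since 2·4 = 8 = 1·7 + 1), so t ≡ 4·4 = 16 ≡ 2 (mod 7).
    Then x = 66 + 247·2 = 560, valid modulo lcm(247, 7) = 1729: x ≡ 560 (mod 1729).
  Combine with x ≡ 0 (mod 3); new modulus lcm = 5187.
    Write x = 560 + 1729·t and substitute into x ≡ 0 (mod 3): 1729·t ≡ 0 − 560 = -560 (mod 3).
    Reduce coefficients mod 3: 1·t ≡ 1 (mod 3).
    So t ≡ 1 (mod 3).
    Then x = 560 + 1729·1 = 2289, valid modulo lcm(1729, 3) = 5187: x ≡ 2289 (mod 5187).
  Combine with x ≡ 2 (mod 8); new modulus lcm = 41496.
    Write x = 2289 + 5187·t and substitute into x ≡ 2 (mod 8): 5187·t ≡ 2 − 2289 = -2287 (mod 8).
    Reduce coefficients mod 8: 3·t ≡ 1 (mod 8).
    The inverse of 3 mod 8 is 3 (since 3·3 = 9 = 1·8 + 1), so t ≡ 3·1 = 3 ≡ 3 (mod 8).
    Then x = 2289 + 5187·3 = 17850, valid modulo lcm(5187, 8) = 41496: x ≡ 17850 (mod 41496).
Verify against each original: 17850 mod 19 = 9, 17850 mod 13 = 1, 17850 mod 7 = 0, 17850 mod 3 = 0, 17850 mod 8 = 2.

x ≡ 17850 (mod 41496).


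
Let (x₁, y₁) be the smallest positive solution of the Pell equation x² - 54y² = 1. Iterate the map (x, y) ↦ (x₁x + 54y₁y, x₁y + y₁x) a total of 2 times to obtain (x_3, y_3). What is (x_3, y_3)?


Step 1: Find the fundamental solution (x₁, y₁) of x² - 54y² = 1.
  Expand √54 as a continued fraction. a₀ = ⌊√54⌋ = 7; iterate m_{k+1} = d_k·a_k − m_k, d_{k+1} = (54 − m_{k+1}²)/d_k, a_{k+1} = ⌊(a₀ + m_{k+1})/d_{k+1}⌋ (starting m₀ = 0, d₀ = 1), with convergents p_k = a_k·p_{k-1} + p_{k-2}, q_k = a_k·q_{k-1} + q_{k-2} (p₋₁ = 1, q₋₁ = 0):
  k = 0: a₀ = 7; p₀/q₀ = 7/1; p₀² − 54·q₀² = 49 − 54 = -5.
  k = 1: m = 7, d = 5, a = ⌊(7 + 7)/5⌋ = 2; p/q = (2·7 + 1)/(2·1 + 0) = 15/2; p² − 54·q² = 225 − 216 = 9.
  k = 2: m = 3, d = 9, a = ⌊(7 + 3)/9⌋ = 1; p/q = (1·15 + 7)/(1·2 + 1) = 22/3; p² − 54·q² = 484 − 486 = -2.
  k = 3: m = 6, d = 2, a = ⌊(7 + 6)/2⌋ = 6; p/q = (6·22 + 15)/(6·3 + 2) = 147/20; p² − 54·q² = 21609 − 21600 = 9.
  k = 4: m = 6, d = 9, a = ⌊(7 + 6)/9⌋ = 1; p/q = (1·147 + 22)/(1·20 + 3) = 169/23; p² − 54·q² = 28561 − 28566 = -5.
  k = 5: m = 3, d = 5, a = ⌊(7 + 3)/5⌋ = 2; p/q = (2·169 + 147)/(2·23 + 20) = 485/66; p² − 54·q² = 235225 − 235224 = 1.
  The first convergent with p² − 54·q² = 1 gives the fundamental solution (x₁, y₁) = (485, 66).
Step 2: Apply the recurrence (x_{n+1}, y_{n+1}) = (x₁x_n + 54y₁y_n, x₁y_n + y₁x_n) repeatedly.
  From (x_1, y_1) = (485, 66): x_2 = 485·485 + 54·66·66 = 470449; y_2 = 485·66 + 66·485 = 64020.
  From (x_2, y_2) = (470449, 64020): x_3 = 485·470449 + 54·66·64020 = 456335045; y_3 = 485·64020 + 66·470449 = 62099334.
Step 3: Verify x_3² - 54·y_3² = 208241673295152025 - 208241673295152024 = 1 (should be 1). ✓

(x_1, y_1) = (485, 66); (x_3, y_3) = (456335045, 62099334).


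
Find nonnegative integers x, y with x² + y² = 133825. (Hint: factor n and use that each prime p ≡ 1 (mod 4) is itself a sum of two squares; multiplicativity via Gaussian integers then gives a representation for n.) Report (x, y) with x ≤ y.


Step 1: Factor n = 133825 = 5^2 · 53 · 101.
Step 2: Check the mod-4 condition on each prime factor: 5 ≡ 1 (mod 4), exponent 2; 53 ≡ 1 (mod 4), exponent 1; 101 ≡ 1 (mod 4), exponent 1.
All primes ≡ 3 (mod 4) appear to even exponent (or don't appear), so by the two-squares theorem n IS expressible as a sum of two squares.
Step 3: Build a representation. Group n = k² · m with k = 5 and m = 53 · 101 = 5353 (a product of primes ≡ 1 (mod 4)); a representation of m scales to one of n via (k·x)² + (k·y)² = k²(x² + y²). Each prime p ≡ 1 (mod 4) is itself a sum of two squares; find a² by testing p − a² for a perfect square:
  53: 53 − 1² = 52, 53 − 2² = 49 = 7² ⇒ 53 = 2² + 7².
  101: 101 − 1² = 100 = 10² ⇒ 101 = 1² + 10².
  Combine using the Brahmagupta–Fibonacci identity (a² + b²)(c² + d²) = (ac − bd)² + (ad + bc)² = (ac + bd)² + (ad − bc)²:
  53 · 101 = 5353: from (2² + 7²)(1² + 10²), take (2·1 − 7·10, 2·10 + 7·1) = (2 − 70, 20 + 7) = (-68, 27); dropping signs (only squares matter) gives (68, 27); check 68² + 27² = 4624 + 729 = 5353 ✓.
  Scale by k = 5: (5·68, 5·27) = (340, 135).
Step 4: Order so x ≤ y and verify: 135² + 340² = 18225 + 115600 = 133825 = n. ✓

n = 133825 = 135² + 340² (one valid representation with x ≤ y).


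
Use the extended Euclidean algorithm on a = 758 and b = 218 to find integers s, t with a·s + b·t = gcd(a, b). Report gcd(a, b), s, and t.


Euclidean algorithm on (758, 218) — divide until remainder is 0:
  758 = 3 · 218 + 104
  218 = 2 · 104 + 10
  104 = 10 · 10 + 4
  10 = 2 · 4 + 2
  4 = 2 · 2 + 0
gcd(758, 218) = 2.
Track Bezout coefficients alongside the remainders: start with r₀ = 758 = a·1 + b·0 (s = 1, t = 0) and r₁ = 218 = a·0 + b·1 (s = 0, t = 1); each new remainder r_{k+1} = r_{k-1} − q_k·r_k inherits s_{k+1} = s_{k-1} − q_k·s_k, t_{k+1} = t_{k-1} − q_k·t_k, so r_k = a·s_k + b·t_k at every step:
  q = 3: r = 104, s = 1 − 3·0 = 1, t = 0 − 3·1 = -3  (check: 758·1 + 218·(-3) = 104)
  q = 2: r = 10, s = 0 − 2·1 = -2, t = 1 − 2·(-3) = 7  (check: 758·(-2) + 218·7 = 10)
  q = 10: r = 4, s = 1 − 10·(-2) = 21, t = -3 − 10·7 = -73  (check: 758·21 + 218·(-73) = 4)
  q = 2: r = 2, s = -2 − 2·21 = -44, t = 7 − 2·(-73) = 153  (check: 758·(-44) + 218·153 = 2)
The row with r = 2 (the gcd) gives the Bezout coefficients s = -44, t = 153.
Result: 758 · (-44) + 218 · (153) = 2.

gcd(758, 218) = 2; s = -44, t = 153 (check: 758·(-44) + 218·153 = 2).


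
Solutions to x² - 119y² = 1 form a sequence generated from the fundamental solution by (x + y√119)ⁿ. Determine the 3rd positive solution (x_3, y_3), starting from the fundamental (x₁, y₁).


Step 1: Find the fundamental solution (x₁, y₁) of x² - 119y² = 1.
  Expand √119 as a continued fraction. a₀ = ⌊√119⌋ = 10; iterate m_{k+1} = d_k·a_k − m_k, d_{k+1} = (119 − m_{k+1}²)/d_k, a_{k+1} = ⌊(a₀ + m_{k+1})/d_{k+1}⌋ (starting m₀ = 0, d₀ = 1), with convergents p_k = a_k·p_{k-1} + p_{k-2}, q_k = a_k·q_{k-1} + q_{k-2} (p₋₁ = 1, q₋₁ = 0):
  k = 0: a₀ = 10; p₀/q₀ = 10/1; p₀² − 119·q₀² = 100 − 119 = -19.
  k = 1: m = 10, d = 19, a = ⌊(10 + 10)/19⌋ = 1; p/q = (1·10 + 1)/(1·1 + 0) = 11/1; p² − 119·q² = 121 − 119 = 2.
  k = 2: m = 9, d = 2, a = ⌊(10 + 9)/2⌋ = 9; p/q = (9·11 + 10)/(9·1 + 1) = 109/10; p² − 119·q² = 11881 − 11900 = -19.
  k = 3: m = 9, d = 19, a = ⌊(10 + 9)/19⌋ = 1; p/q = (1·109 + 11)/(1·10 + 1) = 120/11; p² − 119·q² = 14400 − 14399 = 1.
  The first convergent with p² − 119·q² = 1 gives the fundamental solution (x₁, y₁) = (120, 11).
Step 2: Apply the recurrence (x_{n+1}, y_{n+1}) = (x₁x_n + 119y₁y_n, x₁y_n + y₁x_n) repeatedly.
  From (x_1, y_1) = (120, 11): x_2 = 120·120 + 119·11·11 = 28799; y_2 = 120·11 + 11·120 = 2640.
  From (x_2, y_2) = (28799, 2640): x_3 = 120·28799 + 119·11·2640 = 6911640; y_3 = 120·2640 + 11·28799 = 633589.
Step 3: Verify x_3² - 119·y_3² = 47770767489600 - 47770767489599 = 1 (should be 1). ✓

(x_1, y_1) = (120, 11); (x_3, y_3) = (6911640, 633589).


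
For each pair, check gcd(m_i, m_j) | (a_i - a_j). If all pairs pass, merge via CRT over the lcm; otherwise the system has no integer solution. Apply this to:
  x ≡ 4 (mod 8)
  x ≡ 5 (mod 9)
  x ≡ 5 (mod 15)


Moduli 8, 9, 15 are not pairwise coprime, so CRT works modulo lcm(m_i) when all pairwise compatibility conditions hold.
Pairwise compatibility: gcd(m_i, m_j) must divide a_i - a_j for every pair.
Merge one congruence at a time:
  Start: x ≡ 4 (mod 8).
  Combine with x ≡ 5 (mod 9): gcd(8, 9) = 1; 5 - 4 = 1, which IS divisible by 1, so compatible.
    Write x = 4 + 8·t and substitute into x ≡ 5 (mod 9): 8·t ≡ 5 − 4 = 1 (mod 9).
    The inverse of 8 mod 9 is 8 (since 8·8 = 64 = 7·9 + 1), so t ≡ 8·1 = 8 ≡ 8 (mod 9).
    Then x = 4 + 8·8 = 68, valid modulo lcm(8, 9) = 72: x ≡ 68 (mod 72).
  Combine with x ≡ 5 (mod 15): gcd(72, 15) = 3; 5 - 68 = -63, which IS divisible by 3, so compatible.
    Write x = 68 + 72·t and substitute into x ≡ 5 (mod 15): 72·t ≡ 5 − 68 = -63 (mod 15).
    Divide the congruence (and modulus) by g = 3: 24·t ≡ -21 (mod 5).
    Reduce coefficients mod 5: 4·t ≡ 4 (mod 5).
    The inverse of 4 mod 5 is 4 (since 4·4 = 16 = 3·5 + 1), so t ≡ 4·4 = 16 ≡ 1 (mod 5).
    Then x = 68 + 72·1 = 140, valid modulo lcm(72, 15) = 360: x ≡ 140 (mod 360).
Verify: 140 mod 8 = 4, 140 mod 9 = 5, 140 mod 15 = 5.

x ≡ 140 (mod 360).


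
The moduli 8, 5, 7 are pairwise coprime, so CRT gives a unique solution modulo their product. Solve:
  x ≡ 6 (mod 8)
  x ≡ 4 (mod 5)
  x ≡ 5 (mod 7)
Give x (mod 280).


Moduli 8, 5, 7 are pairwise coprime; by CRT there is a unique solution modulo M = 8 · 5 · 7 = 280.
Solve pairwise, accumulating the modulus:
  Start with x ≡ 6 (mod 8).
  Combine with x ≡ 4 (mod 5): since gcd(8, 5) = 1, we get a unique residue mod 40.
    Write x = 6 + 8·t and substitute into x ≡ 4 (mod 5): 8·t ≡ 4 − 6 = -2 (mod 5).
    Reduce coefficients mod 5: 3·t ≡ 3 (mod 5).
    The inverse of 3 mod 5 is 2 (since 3·2 = 6 = 1·5 + 1), so t ≡ 2·3 = 6 ≡ 1 (mod 5).
    Then x = 6 + 8·1 = 14, valid modulo lcm(8, 5) = 40: x ≡ 14 (mod 40).
  Combine with x ≡ 5 (mod 7): since gcd(40, 7) = 1, we get a unique residue mod 280.
    Write x = 14 + 40·t and substitute into x ≡ 5 (mod 7): 40·t ≡ 5 − 14 = -9 (mod 7).
    Reduce coefficients mod 7: 5·t ≡ 5 (mod 7).
    The inverse of 5 mod 7 is 3 (since 5·3 = 15 = 2·7 + 1), so t ≡ 3·5 = 15 ≡ 1 (mod 7).
    Then x = 14 + 40·1 = 54, valid modulo lcm(40, 7) = 280: x ≡ 54 (mod 280).
Verify: 54 mod 8 = 6 ✓, 54 mod 5 = 4 ✓, 54 mod 7 = 5 ✓.

x ≡ 54 (mod 280).


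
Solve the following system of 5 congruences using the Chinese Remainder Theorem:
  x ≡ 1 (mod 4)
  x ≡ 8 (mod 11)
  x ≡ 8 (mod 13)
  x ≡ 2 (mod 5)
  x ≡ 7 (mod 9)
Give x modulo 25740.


Product of moduli M = 4 · 11 · 13 · 5 · 9 = 25740.
Merge one congruence at a time:
  Start: x ≡ 1 (mod 4).
  Combine with x ≡ 8 (mod 11); new modulus lcm = 44.
    Write x = 1 + 4·t and substitute into x ≡ 8 (mod 11): 4·t ≡ 8 − 1 = 7 (mod 11).
    The inverse of 4 mod 11 is 3 (since 4·3 = 12 = 1·11 + 1), so t ≡ 3·7 = 21 ≡ 10 (mod 11).
    Then x = 1 + 4·10 = 41, valid modulo lcm(4, 11) = 44: x ≡ 41 (mod 44).
  Combine with x ≡ 8 (mod 13); new modulus lcm = 572.
    Write x = 41 + 44·t and substitute into x ≡ 8 (mod 13): 44·t ≡ 8 − 41 = -33 (mod 13).
    Reduce coefficients mod 13: 5·t ≡ 6 (mod 13).
    The inverse of 5 mod 13 is 8 (since 5·8 = 40 = 3·13 + 1), so t ≡ 8·6 = 48 ≡ 9 (mod 13).
    Then x = 41 + 44·9 = 437, valid modulo lcm(44, 13) = 572: x ≡ 437 (mod 572).
  Combine with x ≡ 2 (mod 5); new modulus lcm = 2860.
    Write x = 437 + 572·t and substitute into x ≡ 2 (mod 5): 572·t ≡ 2 − 437 = -435 (mod 5).
    Reduce coefficients mod 5: 2·t ≡ 0 (mod 5).
    The inverse of 2 mod 5 is 3 (since 2·3 = 6 = 1·5 + 1), so t ≡ 3·0 = 0 ≡ 0 (mod 5).
    Then x = 437 + 572·0 = 437, valid modulo lcm(572, 5) = 2860: x ≡ 437 (mod 2860).
  Combine with x ≡ 7 (mod 9); new modulus lcm = 25740.
    Write x = 437 + 2860·t and substitute into x ≡ 7 (mod 9): 2860·t ≡ 7 − 437 = -430 (mod 9).
    Reduce coefficients mod 9: 7·t ≡ 2 (mod 9).
    The inverse of 7 mod 9 is 4 (since 7·4 = 28 = 3·9 + 1), so t ≡ 4·2 = 8 ≡ 8 (mod 9).
    Then x = 437 + 2860·8 = 23317, valid modulo lcm(2860, 9) = 25740: x ≡ 23317 (mod 25740).
Verify against each original: 23317 mod 4 = 1, 23317 mod 11 = 8, 23317 mod 13 = 8, 23317 mod 5 = 2, 23317 mod 9 = 7.

x ≡ 23317 (mod 25740).


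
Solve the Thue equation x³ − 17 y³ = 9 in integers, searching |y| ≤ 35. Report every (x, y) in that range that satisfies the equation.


The equation is x³ - 17y³ = 9. For fixed y, x³ = 17·y³ + 9, so a solution requires the RHS to be a perfect cube.
Strategy: iterate y from -35 to 35, compute RHS = 17·y³ + 9, and check whether it is a (positive or negative) perfect cube.
Check small values of y:
  y = 0: RHS = 9 is not a perfect cube.
  y = 1: RHS = 26 is not a perfect cube.
  y = -1: RHS = -8 = (-2)³ ⇒ x = -2 works.
  y = 2: RHS = 145 is not a perfect cube.
  y = -2: RHS = -127 is not a perfect cube.
  y = 3: RHS = 468 is not a perfect cube.
  y = -3: RHS = -450 is not a perfect cube.
Continuing the search up to |y| = 35 finds no further solutions beyond those listed.
Collected solutions: (-2, -1).

Solutions (with |y| ≤ 35): (-2, -1).


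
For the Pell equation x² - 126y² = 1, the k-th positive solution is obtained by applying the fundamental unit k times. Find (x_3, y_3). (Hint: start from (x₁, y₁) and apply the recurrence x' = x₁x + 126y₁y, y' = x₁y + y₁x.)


Step 1: Find the fundamental solution (x₁, y₁) of x² - 126y² = 1.
  Expand √126 as a continued fraction. a₀ = ⌊√126⌋ = 11; iterate m_{k+1} = d_k·a_k − m_k, d_{k+1} = (126 − m_{k+1}²)/d_k, a_{k+1} = ⌊(a₀ + m_{k+1})/d_{k+1}⌋ (starting m₀ = 0, d₀ = 1), with convergents p_k = a_k·p_{k-1} + p_{k-2}, q_k = a_k·q_{k-1} + q_{k-2} (p₋₁ = 1, q₋₁ = 0):
  k = 0: a₀ = 11; p₀/q₀ = 11/1; p₀² − 126·q₀² = 121 − 126 = -5.
  k = 1: m = 11, d = 5, a = ⌊(11 + 11)/5⌋ = 4; p/q = (4·11 + 1)/(4·1 + 0) = 45/4; p² − 126·q² = 2025 − 2016 = 9.
  k = 2: m = 9, d = 9, a = ⌊(11 + 9)/9⌋ = 2; p/q = (2·45 + 11)/(2·4 + 1) = 101/9; p² − 126·q² = 10201 − 10206 = -5.
  k = 3: m = 9, d = 5, a = ⌊(11 + 9)/5⌋ = 4; p/q = (4·101 + 45)/(4·9 + 4) = 449/40; p² − 126·q² = 201601 − 201600 = 1.
  The first convergent with p² − 126·q² = 1 gives the fundamental solution (x₁, y₁) = (449, 40).
Step 2: Apply the recurrence (x_{n+1}, y_{n+1}) = (x₁x_n + 126y₁y_n, x₁y_n + y₁x_n) repeatedly.
  From (x_1, y_1) = (449, 40): x_2 = 449·449 + 126·40·40 = 403201; y_2 = 449·40 + 40·449 = 35920.
  From (x_2, y_2) = (403201, 35920): x_3 = 449·403201 + 126·40·35920 = 362074049; y_3 = 449·35920 + 40·403201 = 32256120.
Step 3: Verify x_3² - 126·y_3² = 131097616959254401 - 131097616959254400 = 1 (should be 1). ✓

(x_1, y_1) = (449, 40); (x_3, y_3) = (362074049, 32256120).


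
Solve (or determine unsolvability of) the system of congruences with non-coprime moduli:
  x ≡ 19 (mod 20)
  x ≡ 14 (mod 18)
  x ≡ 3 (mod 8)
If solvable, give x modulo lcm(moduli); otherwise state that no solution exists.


Moduli 20, 18, 8 are not pairwise coprime, so CRT works modulo lcm(m_i) when all pairwise compatibility conditions hold.
Pairwise compatibility: gcd(m_i, m_j) must divide a_i - a_j for every pair.
Merge one congruence at a time:
  Start: x ≡ 19 (mod 20).
  Combine with x ≡ 14 (mod 18): gcd(20, 18) = 2, and 14 - 19 = -5 is NOT divisible by 2.
    ⇒ system is inconsistent (no integer solution).

No solution (the system is inconsistent).


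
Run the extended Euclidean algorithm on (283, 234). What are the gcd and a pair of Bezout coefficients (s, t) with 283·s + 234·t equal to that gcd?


Euclidean algorithm on (283, 234) — divide until remainder is 0:
  283 = 1 · 234 + 49
  234 = 4 · 49 + 38
  49 = 1 · 38 + 11
  38 = 3 · 11 + 5
  11 = 2 · 5 + 1
  5 = 5 · 1 + 0
gcd(283, 234) = 1.
Track Bezout coefficients alongside the remainders: start with r₀ = 283 = a·1 + b·0 (s = 1, t = 0) and r₁ = 234 = a·0 + b·1 (s = 0, t = 1); each new remainder r_{k+1} = r_{k-1} − q_k·r_k inherits s_{k+1} = s_{k-1} − q_k·s_k, t_{k+1} = t_{k-1} − q_k·t_k, so r_k = a·s_k + b·t_k at every step:
  q = 1: r = 49, s = 1 − 1·0 = 1, t = 0 − 1·1 = -1  (check: 283·1 + 234·(-1) = 49)
  q = 4: r = 38, s = 0 − 4·1 = -4, t = 1 − 4·(-1) = 5  (check: 283·(-4) + 234·5 = 38)
  q = 1: r = 11, s = 1 − 1·(-4) = 5, t = -1 − 1·5 = -6  (check: 283·5 + 234·(-6) = 11)
  q = 3: r = 5, s = -4 − 3·5 = -19, t = 5 − 3·(-6) = 23  (check: 283·(-19) + 234·23 = 5)
  q = 2: r = 1, s = 5 − 2·(-19) = 43, t = -6 − 2·23 = -52  (check: 283·43 + 234·(-52) = 1)
The row with r = 1 (the gcd) gives the Bezout coefficients s = 43, t = -52.
Result: 283 · (43) + 234 · (-52) = 1.

gcd(283, 234) = 1; s = 43, t = -52 (check: 283·43 + 234·(-52) = 1).


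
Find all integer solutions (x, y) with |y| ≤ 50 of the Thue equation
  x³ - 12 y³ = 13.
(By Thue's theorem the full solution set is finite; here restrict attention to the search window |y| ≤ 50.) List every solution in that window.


The equation is x³ - 12y³ = 13. For fixed y, x³ = 12·y³ + 13, so a solution requires the RHS to be a perfect cube.
Strategy: iterate y from -50 to 50, compute RHS = 12·y³ + 13, and check whether it is a (positive or negative) perfect cube.
Check small values of y:
  y = 0: RHS = 13 is not a perfect cube.
  y = 1: RHS = 25 is not a perfect cube.
  y = -1: RHS = 1 = (1)³ ⇒ x = 1 works.
  y = 2: RHS = 109 is not a perfect cube.
  y = -2: RHS = -83 is not a perfect cube.
  y = 3: RHS = 337 is not a perfect cube.
  y = -3: RHS = -311 is not a perfect cube.
Continuing the search up to |y| = 50 finds no further solutions beyond those listed.
Collected solutions: (1, -1).

Solutions (with |y| ≤ 50): (1, -1).


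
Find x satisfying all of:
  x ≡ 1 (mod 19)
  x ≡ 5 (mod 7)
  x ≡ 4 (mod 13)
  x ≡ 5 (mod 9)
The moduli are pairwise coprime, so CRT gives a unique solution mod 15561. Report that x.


Product of moduli M = 19 · 7 · 13 · 9 = 15561.
Merge one congruence at a time:
  Start: x ≡ 1 (mod 19).
  Combine with x ≡ 5 (mod 7); new modulus lcm = 133.
    Write x = 1 + 19·t and substitute into x ≡ 5 (mod 7): 19·t ≡ 5 − 1 = 4 (mod 7).
    Reduce coefficients mod 7: 5·t ≡ 4 (mod 7).
    The inverse of 5 mod 7 is 3 (since 5·3 = 15 = 2·7 + 1), so t ≡ 3·4 = 12 ≡ 5 (mod 7).
    Then x = 1 + 19·5 = 96, valid modulo lcm(19, 7) = 133: x ≡ 96 (mod 133).
  Combine with x ≡ 4 (mod 13); new modulus lcm = 1729.
    Write x = 96 + 133·t and substitute into x ≡ 4 (mod 13): 133·t ≡ 4 − 96 = -92 (mod 13).
    Reduce coefficients mod 13: 3·t ≡ 12 (mod 13).
    The inverse of 3 mod 13 is 9 (since 3·9 = 27 = 2·13 + 1), so t ≡ 9·12 = 108 ≡ 4 (mod 13).
    Then x = 96 + 133·4 = 628, valid modulo lcm(133, 13) = 1729: x ≡ 628 (mod 1729).
  Combine with x ≡ 5 (mod 9); new modulus lcm = 15561.
    Write x = 628 + 1729·t and substitute into x ≡ 5 (mod 9): 1729·t ≡ 5 − 628 = -623 (mod 9).
    Reduce coefficients mod 9: 1·t ≡ 7 (mod 9).
    So t ≡ 7 (mod 9).
    Then x = 628 + 1729·7 = 12731, valid modulo lcm(1729, 9) = 15561: x ≡ 12731 (mod 15561).
Verify against each original: 12731 mod 19 = 1, 12731 mod 7 = 5, 12731 mod 13 = 4, 12731 mod 9 = 5.

x ≡ 12731 (mod 15561).


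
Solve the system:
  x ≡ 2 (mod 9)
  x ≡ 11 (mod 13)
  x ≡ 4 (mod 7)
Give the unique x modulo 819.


Moduli 9, 13, 7 are pairwise coprime; by CRT there is a unique solution modulo M = 9 · 13 · 7 = 819.
Solve pairwise, accumulating the modulus:
  Start with x ≡ 2 (mod 9).
  Combine with x ≡ 11 (mod 13): since gcd(9, 13) = 1, we get a unique residue mod 117.
    Write x = 2 + 9·t and substitute into x ≡ 11 (mod 13): 9·t ≡ 11 − 2 = 9 (mod 13).
    The inverse of 9 mod 13 is 3 (since 9·3 = 27 = 2·13 + 1), so t ≡ 3·9 = 27 ≡ 1 (mod 13).
    Then x = 2 + 9·1 = 11, valid modulo lcm(9, 13) = 117: x ≡ 11 (mod 117).
  Combine with x ≡ 4 (mod 7): since gcd(117, 7) = 1, we get a unique residue mod 819.
    Write x = 11 + 117·t and substitute into x ≡ 4 (mod 7): 117·t ≡ 4 − 11 = -7 (mod 7).
    Reduce coefficients mod 7: 5·t ≡ 0 (mod 7).
    The inverse of 5 mod 7 is 3 (since 5·3 = 15 = 2·7 + 1), so t ≡ 3·0 = 0 ≡ 0 (mod 7).
    Then x = 11 + 117·0 = 11, valid modulo lcm(117, 7) = 819: x ≡ 11 (mod 819).
Verify: 11 mod 9 = 2 ✓, 11 mod 13 = 11 ✓, 11 mod 7 = 4 ✓.

x ≡ 11 (mod 819).


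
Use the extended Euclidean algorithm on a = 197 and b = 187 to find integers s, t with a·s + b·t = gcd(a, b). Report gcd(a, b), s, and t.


Euclidean algorithm on (197, 187) — divide until remainder is 0:
  197 = 1 · 187 + 10
  187 = 18 · 10 + 7
  10 = 1 · 7 + 3
  7 = 2 · 3 + 1
  3 = 3 · 1 + 0
gcd(197, 187) = 1.
Track Bezout coefficients alongside the remainders: start with r₀ = 197 = a·1 + b·0 (s = 1, t = 0) and r₁ = 187 = a·0 + b·1 (s = 0, t = 1); each new remainder r_{k+1} = r_{k-1} − q_k·r_k inherits s_{k+1} = s_{k-1} − q_k·s_k, t_{k+1} = t_{k-1} − q_k·t_k, so r_k = a·s_k + b·t_k at every step:
  q = 1: r = 10, s = 1 − 1·0 = 1, t = 0 − 1·1 = -1  (check: 197·1 + 187·(-1) = 10)
  q = 18: r = 7, s = 0 − 18·1 = -18, t = 1 − 18·(-1) = 19  (check: 197·(-18) + 187·19 = 7)
  q = 1: r = 3, s = 1 − 1·(-18) = 19, t = -1 − 1·19 = -20  (check: 197·19 + 187·(-20) = 3)
  q = 2: r = 1, s = -18 − 2·19 = -56, t = 19 − 2·(-20) = 59  (check: 197·(-56) + 187·59 = 1)
The row with r = 1 (the gcd) gives the Bezout coefficients s = -56, t = 59.
Result: 197 · (-56) + 187 · (59) = 1.

gcd(197, 187) = 1; s = -56, t = 59 (check: 197·(-56) + 187·59 = 1).


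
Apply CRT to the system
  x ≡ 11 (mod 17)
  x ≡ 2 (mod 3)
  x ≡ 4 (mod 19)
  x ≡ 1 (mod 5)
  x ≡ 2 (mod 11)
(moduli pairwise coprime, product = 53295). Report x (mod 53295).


Product of moduli M = 17 · 3 · 19 · 5 · 11 = 53295.
Merge one congruence at a time:
  Start: x ≡ 11 (mod 17).
  Combine with x ≡ 2 (mod 3); new modulus lcm = 51.
    Write x = 11 + 17·t and substitute into x ≡ 2 (mod 3): 17·t ≡ 2 − 11 = -9 (mod 3).
    Reduce coefficients mod 3: 2·t ≡ 0 (mod 3).
    The inverse of 2 mod 3 is 2 (since 2·2 = 4 = 1·3 + 1), so t ≡ 2·0 = 0 ≡ 0 (mod 3).
    Then x = 11 + 17·0 = 11, valid modulo lcm(17, 3) = 51: x ≡ 11 (mod 51).
  Combine with x ≡ 4 (mod 19); new modulus lcm = 969.
    Write x = 11 + 51·t and substitute into x ≡ 4 (mod 19): 51·t ≡ 4 − 11 = -7 (mod 19).
    Reduce coefficients mod 19: 13·t ≡ 12 (mod 19).
    The inverse of 13 mod 19 is 3 (since 13·3 = 39 = 2·19 + 1), so t ≡ 3·12 = 36 ≡ 17 (mod 19).
    Then x = 11 + 51·17 = 878, valid modulo lcm(51, 19) = 969: x ≡ 878 (mod 969).
  Combine with x ≡ 1 (mod 5); new modulus lcm = 4845.
    Write x = 878 + 969·t and substitute into x ≡ 1 (mod 5): 969·t ≡ 1 − 878 = -877 (mod 5).
    Reduce coefficients mod 5: 4·t ≡ 3 (mod 5).
    The inverse of 4 mod 5 is 4 (since 4·4 = 16 = 3·5 + 1), so t ≡ 4·3 = 12 ≡ 2 (mod 5).
    Then x = 878 + 969·2 = 2816, valid modulo lcm(969, 5) = 4845: x ≡ 2816 (mod 4845).
  Combine with x ≡ 2 (mod 11); new modulus lcm = 53295.
    Write x = 2816 + 4845·t and substitute into x ≡ 2 (mod 11): 4845·t ≡ 2 − 2816 = -2814 (mod 11).
    Reduce coefficients mod 11: 5·t ≡ 2 (mod 11).
    The inverse of 5 mod 11 is 9 (since 5·9 = 45 = 4·11 + 1), so t ≡ 9·2 = 18 ≡ 7 (mod 11).
    Then x = 2816 + 4845·7 = 36731, valid modulo lcm(4845, 11) = 53295: x ≡ 36731 (mod 53295).
Verify against each original: 36731 mod 17 = 11, 36731 mod 3 = 2, 36731 mod 19 = 4, 36731 mod 5 = 1, 36731 mod 11 = 2.

x ≡ 36731 (mod 53295).


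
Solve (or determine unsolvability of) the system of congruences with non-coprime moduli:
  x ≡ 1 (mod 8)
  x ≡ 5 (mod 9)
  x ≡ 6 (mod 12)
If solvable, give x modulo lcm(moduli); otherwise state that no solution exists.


Moduli 8, 9, 12 are not pairwise coprime, so CRT works modulo lcm(m_i) when all pairwise compatibility conditions hold.
Pairwise compatibility: gcd(m_i, m_j) must divide a_i - a_j for every pair.
Merge one congruence at a time:
  Start: x ≡ 1 (mod 8).
  Combine with x ≡ 5 (mod 9): gcd(8, 9) = 1; 5 - 1 = 4, which IS divisible by 1, so compatible.
    Write x = 1 + 8·t and substitute into x ≡ 5 (mod 9): 8·t ≡ 5 − 1 = 4 (mod 9).
    The inverse of 8 mod 9 is 8 (since 8·8 = 64 = 7·9 + 1), so t ≡ 8·4 = 32 ≡ 5 (mod 9).
    Then x = 1 + 8·5 = 41, valid modulo lcm(8, 9) = 72: x ≡ 41 (mod 72).
  Combine with x ≡ 6 (mod 12): gcd(72, 12) = 12, and 6 - 41 = -35 is NOT divisible by 12.
    ⇒ system is inconsistent (no integer solution).

No solution (the system is inconsistent).


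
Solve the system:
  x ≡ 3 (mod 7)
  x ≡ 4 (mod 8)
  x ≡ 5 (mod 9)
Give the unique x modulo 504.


Moduli 7, 8, 9 are pairwise coprime; by CRT there is a unique solution modulo M = 7 · 8 · 9 = 504.
Solve pairwise, accumulating the modulus:
  Start with x ≡ 3 (mod 7).
  Combine with x ≡ 4 (mod 8): since gcd(7, 8) = 1, we get a unique residue mod 56.
    Write x = 3 + 7·t and substitute into x ≡ 4 (mod 8): 7·t ≡ 4 − 3 = 1 (mod 8).
    The inverse of 7 mod 8 is 7 (since 7·7 = 49 = 6·8 + 1), so t ≡ 7·1 = 7 ≡ 7 (mod 8).
    Then x = 3 + 7·7 = 52, valid modulo lcm(7, 8) = 56: x ≡ 52 (mod 56).
  Combine with x ≡ 5 (mod 9): since gcd(56, 9) = 1, we get a unique residue mod 504.
    Write x = 52 + 56·t and substitute into x ≡ 5 (mod 9): 56·t ≡ 5 − 52 = -47 (mod 9).
    Reduce coefficients mod 9: 2·t ≡ 7 (mod 9).
    The inverse of 2 mod 9 is 5 (since 2·5 = 10 = 1·9 + 1), so t ≡ 5·7 = 35 ≡ 8 (mod 9).
    Then x = 52 + 56·8 = 500, valid modulo lcm(56, 9) = 504: x ≡ 500 (mod 504).
Verify: 500 mod 7 = 3 ✓, 500 mod 8 = 4 ✓, 500 mod 9 = 5 ✓.

x ≡ 500 (mod 504).
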